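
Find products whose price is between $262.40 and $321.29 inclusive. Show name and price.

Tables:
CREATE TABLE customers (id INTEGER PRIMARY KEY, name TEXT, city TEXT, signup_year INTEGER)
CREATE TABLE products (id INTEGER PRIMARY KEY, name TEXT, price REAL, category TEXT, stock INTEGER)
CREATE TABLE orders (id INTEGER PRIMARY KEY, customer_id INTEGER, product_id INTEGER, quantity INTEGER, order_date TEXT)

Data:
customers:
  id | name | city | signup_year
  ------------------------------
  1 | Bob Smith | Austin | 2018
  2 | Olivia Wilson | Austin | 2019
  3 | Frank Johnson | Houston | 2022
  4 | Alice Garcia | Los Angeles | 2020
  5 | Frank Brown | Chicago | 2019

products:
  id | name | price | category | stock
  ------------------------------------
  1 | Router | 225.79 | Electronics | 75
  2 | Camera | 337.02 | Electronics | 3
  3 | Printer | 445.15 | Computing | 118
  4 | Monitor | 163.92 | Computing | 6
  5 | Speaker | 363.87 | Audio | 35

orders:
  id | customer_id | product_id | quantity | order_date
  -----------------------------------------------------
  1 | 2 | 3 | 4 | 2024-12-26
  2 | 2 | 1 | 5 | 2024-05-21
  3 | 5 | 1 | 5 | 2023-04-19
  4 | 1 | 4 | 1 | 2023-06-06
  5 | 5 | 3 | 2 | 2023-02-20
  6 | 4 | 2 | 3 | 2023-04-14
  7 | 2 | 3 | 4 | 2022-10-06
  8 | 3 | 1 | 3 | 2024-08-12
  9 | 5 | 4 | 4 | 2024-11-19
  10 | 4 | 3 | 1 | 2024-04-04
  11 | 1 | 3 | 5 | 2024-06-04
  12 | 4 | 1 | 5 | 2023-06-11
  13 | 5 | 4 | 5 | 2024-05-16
SELECT name, price FROM products WHERE price BETWEEN 262.4 AND 321.29

Execution result:
(no rows)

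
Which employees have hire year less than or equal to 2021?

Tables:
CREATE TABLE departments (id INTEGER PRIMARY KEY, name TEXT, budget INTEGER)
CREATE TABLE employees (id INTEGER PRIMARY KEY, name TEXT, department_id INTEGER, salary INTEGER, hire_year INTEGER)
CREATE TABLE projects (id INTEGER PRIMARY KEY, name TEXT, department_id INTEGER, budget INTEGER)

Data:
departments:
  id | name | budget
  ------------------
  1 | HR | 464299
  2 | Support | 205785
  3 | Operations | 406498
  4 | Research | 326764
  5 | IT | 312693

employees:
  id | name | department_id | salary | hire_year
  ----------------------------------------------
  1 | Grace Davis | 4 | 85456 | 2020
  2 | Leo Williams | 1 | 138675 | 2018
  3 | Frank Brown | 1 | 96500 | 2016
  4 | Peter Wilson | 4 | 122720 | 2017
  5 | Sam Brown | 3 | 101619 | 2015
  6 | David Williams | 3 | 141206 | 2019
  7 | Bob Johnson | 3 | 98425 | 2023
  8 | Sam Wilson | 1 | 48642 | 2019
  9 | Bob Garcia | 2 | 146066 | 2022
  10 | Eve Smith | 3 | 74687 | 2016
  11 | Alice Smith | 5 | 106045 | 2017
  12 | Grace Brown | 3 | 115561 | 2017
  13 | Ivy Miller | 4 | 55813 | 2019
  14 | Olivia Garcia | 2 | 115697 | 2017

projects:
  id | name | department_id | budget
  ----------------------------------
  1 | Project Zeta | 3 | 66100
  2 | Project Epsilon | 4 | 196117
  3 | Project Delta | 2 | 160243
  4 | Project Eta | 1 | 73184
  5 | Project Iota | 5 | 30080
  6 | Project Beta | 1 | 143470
SELECT name, hire_year FROM employees WHERE hire_year <= 2021

Execution result:
name | hire_year
Grace Davis | 2020
Leo Williams | 2018
Frank Brown | 2016
Peter Wilson | 2017
Sam Brown | 2015
David Williams | 2019
Sam Wilson | 2019
Eve Smith | 2016
Alice Smith | 2017
Grace Brown | 2017
Ivy Miller | 2019
Olivia Garcia | 2017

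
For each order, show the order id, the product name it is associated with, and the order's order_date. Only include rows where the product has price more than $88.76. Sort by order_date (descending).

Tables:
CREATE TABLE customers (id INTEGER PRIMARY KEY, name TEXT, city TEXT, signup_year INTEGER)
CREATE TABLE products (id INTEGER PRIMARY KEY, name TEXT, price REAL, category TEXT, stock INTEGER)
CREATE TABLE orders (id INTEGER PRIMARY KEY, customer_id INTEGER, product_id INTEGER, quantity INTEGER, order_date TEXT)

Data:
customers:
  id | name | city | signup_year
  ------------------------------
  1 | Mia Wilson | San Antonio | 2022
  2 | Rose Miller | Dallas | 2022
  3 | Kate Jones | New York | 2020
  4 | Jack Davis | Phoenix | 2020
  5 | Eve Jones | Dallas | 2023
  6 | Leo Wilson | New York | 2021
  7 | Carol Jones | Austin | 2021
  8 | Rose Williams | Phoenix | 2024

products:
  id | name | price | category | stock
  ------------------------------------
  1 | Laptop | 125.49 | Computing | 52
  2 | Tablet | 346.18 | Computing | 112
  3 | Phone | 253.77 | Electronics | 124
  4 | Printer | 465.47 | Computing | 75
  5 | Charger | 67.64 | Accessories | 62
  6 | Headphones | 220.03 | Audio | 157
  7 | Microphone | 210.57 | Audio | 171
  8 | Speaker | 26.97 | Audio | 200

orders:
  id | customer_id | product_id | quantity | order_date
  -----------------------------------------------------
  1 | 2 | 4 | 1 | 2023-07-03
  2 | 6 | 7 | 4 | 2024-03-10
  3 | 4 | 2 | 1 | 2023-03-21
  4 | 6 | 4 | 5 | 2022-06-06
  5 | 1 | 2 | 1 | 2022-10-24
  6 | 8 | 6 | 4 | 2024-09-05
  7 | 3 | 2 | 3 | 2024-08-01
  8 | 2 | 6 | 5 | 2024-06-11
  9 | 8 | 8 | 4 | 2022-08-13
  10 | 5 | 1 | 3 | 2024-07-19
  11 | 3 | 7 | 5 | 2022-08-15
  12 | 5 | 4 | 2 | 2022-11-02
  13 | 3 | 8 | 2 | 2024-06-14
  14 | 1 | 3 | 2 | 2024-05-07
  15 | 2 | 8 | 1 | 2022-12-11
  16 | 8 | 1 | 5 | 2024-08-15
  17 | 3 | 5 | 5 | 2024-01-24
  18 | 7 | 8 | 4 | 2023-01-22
SELECT c.id, p.name AS product, c.order_date FROM orders c JOIN products p ON c.product_id = p.id WHERE p.price > 88.76 ORDER BY c.order_date DESC

Execution result:
id | product | order_date
6 | Headphones | 2024-09-05
16 | Laptop | 2024-08-15
7 | Tablet | 2024-08-01
10 | Laptop | 2024-07-19
8 | Headphones | 2024-06-11
14 | Phone | 2024-05-07
2 | Microphone | 2024-03-10
1 | Printer | 2023-07-03
3 | Tablet | 2023-03-21
12 | Printer | 2022-11-02
5 | Tablet | 2022-10-24
11 | Microphone | 2022-08-15
4 | Printer | 2022-06-06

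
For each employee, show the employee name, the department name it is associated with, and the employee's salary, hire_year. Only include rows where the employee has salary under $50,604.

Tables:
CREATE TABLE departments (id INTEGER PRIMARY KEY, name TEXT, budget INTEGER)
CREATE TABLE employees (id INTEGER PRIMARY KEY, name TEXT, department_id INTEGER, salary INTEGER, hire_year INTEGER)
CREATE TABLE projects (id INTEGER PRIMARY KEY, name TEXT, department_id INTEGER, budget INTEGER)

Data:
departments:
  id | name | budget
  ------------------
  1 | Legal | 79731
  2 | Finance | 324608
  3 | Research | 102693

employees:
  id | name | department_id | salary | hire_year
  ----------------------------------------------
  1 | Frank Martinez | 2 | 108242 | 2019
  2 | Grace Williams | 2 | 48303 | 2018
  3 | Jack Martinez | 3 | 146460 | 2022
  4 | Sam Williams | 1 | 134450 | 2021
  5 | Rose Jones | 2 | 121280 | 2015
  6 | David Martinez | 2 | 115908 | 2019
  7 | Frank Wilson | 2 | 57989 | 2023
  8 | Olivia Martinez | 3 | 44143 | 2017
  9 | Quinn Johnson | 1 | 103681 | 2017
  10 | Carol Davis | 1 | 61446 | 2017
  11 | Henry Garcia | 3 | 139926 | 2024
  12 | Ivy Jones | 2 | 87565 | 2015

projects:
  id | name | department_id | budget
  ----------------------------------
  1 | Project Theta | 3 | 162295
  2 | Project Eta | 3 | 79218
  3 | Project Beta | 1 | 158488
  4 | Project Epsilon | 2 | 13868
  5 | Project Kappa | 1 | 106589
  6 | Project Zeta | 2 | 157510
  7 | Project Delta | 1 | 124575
SELECT c.name, p.name AS department, c.salary, c.hire_year FROM employees c JOIN departments p ON c.department_id = p.id WHERE c.salary < 50604

Execution result:
name | department | salary | hire_year
Grace Williams | Finance | 48303 | 2018
Olivia Martinez | Research | 44143 | 2017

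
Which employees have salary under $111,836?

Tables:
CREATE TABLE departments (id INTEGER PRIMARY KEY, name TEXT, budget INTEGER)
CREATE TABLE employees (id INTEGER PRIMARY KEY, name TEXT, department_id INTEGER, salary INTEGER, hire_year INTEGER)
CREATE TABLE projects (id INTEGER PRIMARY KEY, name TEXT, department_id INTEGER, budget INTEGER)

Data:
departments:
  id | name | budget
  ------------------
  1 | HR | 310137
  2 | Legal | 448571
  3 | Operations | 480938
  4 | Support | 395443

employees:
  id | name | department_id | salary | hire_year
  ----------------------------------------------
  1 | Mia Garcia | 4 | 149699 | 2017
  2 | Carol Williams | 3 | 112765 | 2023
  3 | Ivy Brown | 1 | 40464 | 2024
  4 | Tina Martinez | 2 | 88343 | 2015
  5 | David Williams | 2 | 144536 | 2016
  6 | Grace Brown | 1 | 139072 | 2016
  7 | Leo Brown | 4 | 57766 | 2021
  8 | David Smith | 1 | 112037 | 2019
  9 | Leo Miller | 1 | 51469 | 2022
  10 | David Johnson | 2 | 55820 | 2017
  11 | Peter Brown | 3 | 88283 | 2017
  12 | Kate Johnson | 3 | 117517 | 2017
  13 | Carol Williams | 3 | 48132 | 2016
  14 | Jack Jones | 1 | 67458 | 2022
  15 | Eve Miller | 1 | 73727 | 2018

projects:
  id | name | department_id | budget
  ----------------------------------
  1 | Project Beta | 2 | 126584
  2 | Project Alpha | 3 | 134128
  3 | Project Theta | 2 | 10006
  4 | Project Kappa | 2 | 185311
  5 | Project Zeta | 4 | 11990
SELECT name, salary FROM employees WHERE salary < 111836

Execution result:
name | salary
Ivy Brown | 40464
Tina Martinez | 88343
Leo Brown | 57766
Leo Miller | 51469
David Johnson | 55820
Peter Brown | 88283
Carol Williams | 48132
Jack Jones | 67458
Eve Miller | 73727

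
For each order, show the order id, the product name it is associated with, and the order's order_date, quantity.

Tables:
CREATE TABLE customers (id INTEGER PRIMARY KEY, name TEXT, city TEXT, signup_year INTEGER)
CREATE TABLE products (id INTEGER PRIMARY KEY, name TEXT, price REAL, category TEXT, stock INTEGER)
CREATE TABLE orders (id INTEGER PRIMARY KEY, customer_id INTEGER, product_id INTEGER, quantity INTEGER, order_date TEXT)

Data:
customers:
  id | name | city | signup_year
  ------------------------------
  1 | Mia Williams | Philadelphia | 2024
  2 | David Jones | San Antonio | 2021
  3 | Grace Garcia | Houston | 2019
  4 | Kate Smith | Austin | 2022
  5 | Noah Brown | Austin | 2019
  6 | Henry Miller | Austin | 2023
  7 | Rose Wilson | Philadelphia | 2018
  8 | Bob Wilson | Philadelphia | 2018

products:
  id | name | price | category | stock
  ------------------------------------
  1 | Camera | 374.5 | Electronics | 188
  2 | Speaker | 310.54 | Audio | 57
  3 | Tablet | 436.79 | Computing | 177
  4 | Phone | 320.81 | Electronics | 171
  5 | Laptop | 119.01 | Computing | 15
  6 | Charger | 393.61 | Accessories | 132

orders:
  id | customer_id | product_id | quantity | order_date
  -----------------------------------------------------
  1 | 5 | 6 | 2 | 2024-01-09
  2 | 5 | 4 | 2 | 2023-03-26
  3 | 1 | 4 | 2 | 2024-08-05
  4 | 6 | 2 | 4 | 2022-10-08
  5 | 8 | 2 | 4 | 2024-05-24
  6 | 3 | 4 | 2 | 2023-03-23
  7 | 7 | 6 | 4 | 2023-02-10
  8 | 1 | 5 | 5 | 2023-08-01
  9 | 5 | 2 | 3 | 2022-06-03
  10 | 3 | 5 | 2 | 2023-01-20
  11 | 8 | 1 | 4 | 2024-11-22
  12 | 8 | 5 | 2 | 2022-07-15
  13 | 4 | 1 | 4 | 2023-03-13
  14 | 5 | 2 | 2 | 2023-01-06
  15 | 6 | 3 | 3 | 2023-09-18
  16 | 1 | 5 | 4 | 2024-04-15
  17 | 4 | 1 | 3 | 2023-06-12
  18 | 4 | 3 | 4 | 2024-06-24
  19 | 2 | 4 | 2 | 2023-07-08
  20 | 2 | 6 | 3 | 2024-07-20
SELECT c.id, p.name AS product, c.order_date, c.quantity FROM orders c JOIN products p ON c.product_id = p.id

Execution result:
id | product | order_date | quantity
1 | Charger | 2024-01-09 | 2
2 | Phone | 2023-03-26 | 2
3 | Phone | 2024-08-05 | 2
4 | Speaker | 2022-10-08 | 4
5 | Speaker | 2024-05-24 | 4
6 | Phone | 2023-03-23 | 2
7 | Charger | 2023-02-10 | 4
8 | Laptop | 2023-08-01 | 5
9 | Speaker | 2022-06-03 | 3
10 | Laptop | 2023-01-20 | 2
11 | Camera | 2024-11-22 | 4
12 | Laptop | 2022-07-15 | 2
13 | Camera | 2023-03-13 | 4
14 | Speaker | 2023-01-06 | 2
15 | Tablet | 2023-09-18 | 3
16 | Laptop | 2024-04-15 | 4
17 | Camera | 2023-06-12 | 3
18 | Tablet | 2024-06-24 | 4
19 | Phone | 2023-07-08 | 2
20 | Charger | 2024-07-20 | 3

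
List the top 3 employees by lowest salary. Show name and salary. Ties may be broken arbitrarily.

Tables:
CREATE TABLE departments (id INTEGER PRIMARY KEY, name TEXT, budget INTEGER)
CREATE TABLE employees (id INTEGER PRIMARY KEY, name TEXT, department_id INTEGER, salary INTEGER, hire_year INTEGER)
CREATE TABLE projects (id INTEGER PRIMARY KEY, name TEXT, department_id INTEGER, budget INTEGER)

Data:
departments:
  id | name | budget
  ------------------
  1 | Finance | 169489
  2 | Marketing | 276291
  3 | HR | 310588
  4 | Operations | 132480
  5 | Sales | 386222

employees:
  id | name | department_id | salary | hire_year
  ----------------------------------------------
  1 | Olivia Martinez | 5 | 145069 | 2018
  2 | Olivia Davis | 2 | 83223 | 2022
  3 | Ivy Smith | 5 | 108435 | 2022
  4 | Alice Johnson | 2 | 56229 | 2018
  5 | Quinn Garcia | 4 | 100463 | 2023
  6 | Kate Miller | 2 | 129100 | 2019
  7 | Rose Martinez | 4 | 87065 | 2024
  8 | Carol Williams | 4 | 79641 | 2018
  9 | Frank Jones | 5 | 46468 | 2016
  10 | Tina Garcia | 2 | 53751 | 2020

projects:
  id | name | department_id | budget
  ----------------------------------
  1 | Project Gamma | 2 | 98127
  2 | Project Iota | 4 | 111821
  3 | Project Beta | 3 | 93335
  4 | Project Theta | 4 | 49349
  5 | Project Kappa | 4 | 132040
SELECT name, salary FROM employees ORDER BY salary ASC LIMIT 3

Execution result:
name | salary
Frank Jones | 46468
Tina Garcia | 53751
Alice Johnson | 56229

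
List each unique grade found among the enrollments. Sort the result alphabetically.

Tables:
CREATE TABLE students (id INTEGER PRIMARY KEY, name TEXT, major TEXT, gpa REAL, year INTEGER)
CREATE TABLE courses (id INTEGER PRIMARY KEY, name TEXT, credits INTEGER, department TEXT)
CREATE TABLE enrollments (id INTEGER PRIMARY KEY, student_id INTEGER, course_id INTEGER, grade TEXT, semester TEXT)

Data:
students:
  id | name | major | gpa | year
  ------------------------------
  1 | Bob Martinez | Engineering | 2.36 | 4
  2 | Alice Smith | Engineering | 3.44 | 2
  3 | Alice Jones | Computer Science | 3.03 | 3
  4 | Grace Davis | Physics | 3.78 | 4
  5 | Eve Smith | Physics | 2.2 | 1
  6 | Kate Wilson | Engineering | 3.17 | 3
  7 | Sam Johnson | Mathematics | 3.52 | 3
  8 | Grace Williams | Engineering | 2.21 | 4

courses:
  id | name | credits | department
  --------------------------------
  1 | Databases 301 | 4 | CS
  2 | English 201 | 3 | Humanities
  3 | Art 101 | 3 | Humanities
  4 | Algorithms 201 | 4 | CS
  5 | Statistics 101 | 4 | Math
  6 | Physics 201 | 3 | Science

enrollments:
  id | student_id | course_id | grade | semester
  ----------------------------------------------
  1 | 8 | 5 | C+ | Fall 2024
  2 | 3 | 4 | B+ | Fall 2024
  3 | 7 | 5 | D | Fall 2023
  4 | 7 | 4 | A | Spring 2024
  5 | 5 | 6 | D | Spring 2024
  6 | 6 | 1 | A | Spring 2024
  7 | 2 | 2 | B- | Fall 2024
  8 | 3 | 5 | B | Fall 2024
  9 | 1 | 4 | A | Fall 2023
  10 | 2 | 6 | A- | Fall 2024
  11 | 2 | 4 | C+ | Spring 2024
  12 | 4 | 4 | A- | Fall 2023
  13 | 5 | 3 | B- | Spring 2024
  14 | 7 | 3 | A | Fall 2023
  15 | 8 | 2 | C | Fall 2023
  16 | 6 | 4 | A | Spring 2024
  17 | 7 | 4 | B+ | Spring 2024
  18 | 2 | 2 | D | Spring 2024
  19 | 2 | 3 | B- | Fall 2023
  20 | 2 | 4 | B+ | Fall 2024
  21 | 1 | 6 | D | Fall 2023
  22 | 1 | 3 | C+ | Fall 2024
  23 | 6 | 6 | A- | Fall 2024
SELECT DISTINCT grade FROM enrollments ORDER BY grade

Execution result:
grade
A
A-
B
B+
B-
C
C+
D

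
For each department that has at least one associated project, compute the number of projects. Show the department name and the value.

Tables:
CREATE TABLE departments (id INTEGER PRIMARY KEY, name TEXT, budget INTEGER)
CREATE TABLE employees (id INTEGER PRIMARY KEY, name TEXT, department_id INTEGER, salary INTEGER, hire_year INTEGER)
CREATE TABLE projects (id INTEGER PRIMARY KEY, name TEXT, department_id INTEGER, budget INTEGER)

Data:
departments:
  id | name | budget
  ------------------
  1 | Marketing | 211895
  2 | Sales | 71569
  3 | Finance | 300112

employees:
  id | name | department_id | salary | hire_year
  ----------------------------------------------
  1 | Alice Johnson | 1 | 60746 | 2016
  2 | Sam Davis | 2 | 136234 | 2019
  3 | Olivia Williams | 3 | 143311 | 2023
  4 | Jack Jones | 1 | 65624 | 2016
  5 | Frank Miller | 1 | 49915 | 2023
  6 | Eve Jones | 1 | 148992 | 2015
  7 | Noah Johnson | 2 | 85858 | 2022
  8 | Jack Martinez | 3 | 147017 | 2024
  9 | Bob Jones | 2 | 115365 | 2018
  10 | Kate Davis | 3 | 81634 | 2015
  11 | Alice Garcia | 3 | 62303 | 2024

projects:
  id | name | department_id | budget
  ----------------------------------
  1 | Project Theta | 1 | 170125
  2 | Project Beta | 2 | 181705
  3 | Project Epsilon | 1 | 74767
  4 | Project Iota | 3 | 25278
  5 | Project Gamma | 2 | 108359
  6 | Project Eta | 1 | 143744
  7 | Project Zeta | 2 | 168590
SELECT p.name, COUNT(*) AS n FROM projects c JOIN departments p ON c.department_id = p.id GROUP BY p.id, p.name

Execution result:
name | n
Marketing | 3
Sales | 3
Finance | 1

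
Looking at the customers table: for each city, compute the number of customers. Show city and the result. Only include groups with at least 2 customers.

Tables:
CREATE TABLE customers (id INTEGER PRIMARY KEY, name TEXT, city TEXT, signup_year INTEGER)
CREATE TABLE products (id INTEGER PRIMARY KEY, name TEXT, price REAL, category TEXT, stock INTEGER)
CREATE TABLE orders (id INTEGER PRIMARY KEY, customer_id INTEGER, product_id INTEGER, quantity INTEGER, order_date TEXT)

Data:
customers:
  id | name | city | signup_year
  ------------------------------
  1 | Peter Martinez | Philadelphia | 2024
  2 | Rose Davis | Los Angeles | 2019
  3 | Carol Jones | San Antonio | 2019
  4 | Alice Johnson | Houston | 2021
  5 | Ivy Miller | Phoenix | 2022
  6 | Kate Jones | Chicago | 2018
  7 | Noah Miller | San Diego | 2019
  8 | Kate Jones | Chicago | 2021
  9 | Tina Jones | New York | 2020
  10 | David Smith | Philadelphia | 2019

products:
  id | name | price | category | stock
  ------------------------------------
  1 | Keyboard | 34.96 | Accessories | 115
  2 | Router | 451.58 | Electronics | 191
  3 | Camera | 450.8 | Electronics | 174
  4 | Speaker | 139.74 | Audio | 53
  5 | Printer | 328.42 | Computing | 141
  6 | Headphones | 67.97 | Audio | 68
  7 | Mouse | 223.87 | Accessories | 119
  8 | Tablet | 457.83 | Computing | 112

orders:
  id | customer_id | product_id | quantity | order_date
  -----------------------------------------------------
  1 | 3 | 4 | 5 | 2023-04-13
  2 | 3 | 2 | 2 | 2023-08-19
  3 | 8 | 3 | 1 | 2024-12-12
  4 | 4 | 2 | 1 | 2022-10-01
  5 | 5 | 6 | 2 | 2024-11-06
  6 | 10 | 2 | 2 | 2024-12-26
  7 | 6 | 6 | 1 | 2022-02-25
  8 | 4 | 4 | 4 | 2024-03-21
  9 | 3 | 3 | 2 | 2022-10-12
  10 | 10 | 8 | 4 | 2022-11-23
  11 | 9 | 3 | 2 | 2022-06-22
SELECT city, COUNT(*) AS n FROM customers GROUP BY city HAVING COUNT(*) >= 2

Execution result:
city | n
Chicago | 2
Philadelphia | 2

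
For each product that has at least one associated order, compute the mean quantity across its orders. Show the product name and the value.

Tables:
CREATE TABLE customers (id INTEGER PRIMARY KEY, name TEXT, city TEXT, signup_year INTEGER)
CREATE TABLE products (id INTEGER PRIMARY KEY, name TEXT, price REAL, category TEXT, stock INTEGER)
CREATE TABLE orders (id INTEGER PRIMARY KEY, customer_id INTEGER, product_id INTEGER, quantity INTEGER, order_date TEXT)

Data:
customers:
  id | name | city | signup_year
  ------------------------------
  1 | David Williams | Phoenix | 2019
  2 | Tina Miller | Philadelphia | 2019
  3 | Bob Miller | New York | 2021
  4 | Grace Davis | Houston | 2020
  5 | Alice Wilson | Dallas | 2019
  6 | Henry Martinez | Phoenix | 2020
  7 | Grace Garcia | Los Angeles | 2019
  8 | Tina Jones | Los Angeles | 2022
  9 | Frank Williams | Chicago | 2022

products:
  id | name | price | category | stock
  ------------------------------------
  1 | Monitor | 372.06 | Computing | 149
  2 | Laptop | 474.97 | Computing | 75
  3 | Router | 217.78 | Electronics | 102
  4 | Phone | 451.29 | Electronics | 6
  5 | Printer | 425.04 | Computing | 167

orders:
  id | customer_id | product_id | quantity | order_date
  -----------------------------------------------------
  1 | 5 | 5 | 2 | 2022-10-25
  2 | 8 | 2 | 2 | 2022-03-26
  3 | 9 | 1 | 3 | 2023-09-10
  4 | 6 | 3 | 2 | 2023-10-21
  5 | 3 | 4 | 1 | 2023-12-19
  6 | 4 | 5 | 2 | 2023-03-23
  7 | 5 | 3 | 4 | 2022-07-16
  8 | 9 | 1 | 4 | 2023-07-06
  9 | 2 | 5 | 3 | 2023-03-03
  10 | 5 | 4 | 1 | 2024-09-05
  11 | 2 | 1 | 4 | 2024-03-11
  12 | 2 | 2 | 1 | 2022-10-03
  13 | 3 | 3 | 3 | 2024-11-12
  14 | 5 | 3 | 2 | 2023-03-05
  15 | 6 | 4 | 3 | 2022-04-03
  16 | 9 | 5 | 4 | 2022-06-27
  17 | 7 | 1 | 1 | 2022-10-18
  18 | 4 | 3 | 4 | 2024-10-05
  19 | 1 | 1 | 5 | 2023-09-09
SELECT p.name, AVG(c.quantity) AS avg_quantity FROM orders c JOIN products p ON c.product_id = p.id GROUP BY p.id, p.name

Execution result:
name | avg_quantity
Monitor | 3.40
Laptop | 1.50
Router | 3.00
Phone | 1.67
Printer | 2.75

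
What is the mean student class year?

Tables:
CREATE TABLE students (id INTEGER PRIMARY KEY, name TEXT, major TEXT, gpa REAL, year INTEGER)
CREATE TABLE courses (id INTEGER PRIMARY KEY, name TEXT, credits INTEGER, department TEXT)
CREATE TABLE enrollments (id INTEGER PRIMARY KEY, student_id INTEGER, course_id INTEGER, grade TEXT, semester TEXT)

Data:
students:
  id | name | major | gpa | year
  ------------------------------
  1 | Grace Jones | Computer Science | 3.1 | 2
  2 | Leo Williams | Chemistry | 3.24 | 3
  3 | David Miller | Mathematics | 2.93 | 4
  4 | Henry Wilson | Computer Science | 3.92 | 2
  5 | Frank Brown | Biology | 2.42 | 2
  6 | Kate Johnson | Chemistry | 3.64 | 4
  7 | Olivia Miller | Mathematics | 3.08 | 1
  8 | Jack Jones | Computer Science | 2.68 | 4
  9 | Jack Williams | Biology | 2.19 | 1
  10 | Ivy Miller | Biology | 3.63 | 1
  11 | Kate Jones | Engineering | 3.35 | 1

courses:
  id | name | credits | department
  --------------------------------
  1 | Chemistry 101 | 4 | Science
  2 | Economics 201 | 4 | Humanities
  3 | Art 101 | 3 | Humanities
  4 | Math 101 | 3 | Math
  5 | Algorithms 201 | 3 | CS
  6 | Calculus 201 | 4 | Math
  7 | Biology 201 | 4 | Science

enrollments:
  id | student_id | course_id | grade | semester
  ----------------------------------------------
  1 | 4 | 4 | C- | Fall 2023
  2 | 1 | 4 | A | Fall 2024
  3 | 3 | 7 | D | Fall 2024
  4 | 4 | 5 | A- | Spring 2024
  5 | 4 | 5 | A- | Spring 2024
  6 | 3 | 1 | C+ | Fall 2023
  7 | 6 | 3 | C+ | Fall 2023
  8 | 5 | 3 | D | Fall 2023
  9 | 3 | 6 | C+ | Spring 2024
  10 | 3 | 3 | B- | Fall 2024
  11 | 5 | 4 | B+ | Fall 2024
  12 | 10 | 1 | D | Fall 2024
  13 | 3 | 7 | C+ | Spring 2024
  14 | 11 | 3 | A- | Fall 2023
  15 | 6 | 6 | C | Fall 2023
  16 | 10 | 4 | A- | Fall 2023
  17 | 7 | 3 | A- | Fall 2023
SELECT AVG(year) FROM students

Execution result:
2.27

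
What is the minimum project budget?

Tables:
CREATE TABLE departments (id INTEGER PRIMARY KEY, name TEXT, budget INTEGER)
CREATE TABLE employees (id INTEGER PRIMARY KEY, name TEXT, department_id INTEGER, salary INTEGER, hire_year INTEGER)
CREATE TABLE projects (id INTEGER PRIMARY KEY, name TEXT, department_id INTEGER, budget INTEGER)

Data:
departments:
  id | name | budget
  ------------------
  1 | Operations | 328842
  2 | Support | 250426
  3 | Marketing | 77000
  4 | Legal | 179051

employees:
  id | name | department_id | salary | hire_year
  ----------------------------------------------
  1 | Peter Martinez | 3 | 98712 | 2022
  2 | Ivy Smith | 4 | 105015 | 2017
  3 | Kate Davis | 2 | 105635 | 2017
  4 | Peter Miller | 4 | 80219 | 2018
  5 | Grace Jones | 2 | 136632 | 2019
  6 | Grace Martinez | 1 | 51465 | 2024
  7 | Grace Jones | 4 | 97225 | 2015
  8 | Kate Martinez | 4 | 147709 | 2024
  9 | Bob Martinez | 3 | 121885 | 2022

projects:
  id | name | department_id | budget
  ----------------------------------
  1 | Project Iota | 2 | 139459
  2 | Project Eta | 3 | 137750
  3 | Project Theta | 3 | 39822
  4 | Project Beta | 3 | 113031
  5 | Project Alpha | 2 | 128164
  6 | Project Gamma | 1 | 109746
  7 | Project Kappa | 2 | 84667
SELECT MIN(budget) FROM projects

Execution result:
39822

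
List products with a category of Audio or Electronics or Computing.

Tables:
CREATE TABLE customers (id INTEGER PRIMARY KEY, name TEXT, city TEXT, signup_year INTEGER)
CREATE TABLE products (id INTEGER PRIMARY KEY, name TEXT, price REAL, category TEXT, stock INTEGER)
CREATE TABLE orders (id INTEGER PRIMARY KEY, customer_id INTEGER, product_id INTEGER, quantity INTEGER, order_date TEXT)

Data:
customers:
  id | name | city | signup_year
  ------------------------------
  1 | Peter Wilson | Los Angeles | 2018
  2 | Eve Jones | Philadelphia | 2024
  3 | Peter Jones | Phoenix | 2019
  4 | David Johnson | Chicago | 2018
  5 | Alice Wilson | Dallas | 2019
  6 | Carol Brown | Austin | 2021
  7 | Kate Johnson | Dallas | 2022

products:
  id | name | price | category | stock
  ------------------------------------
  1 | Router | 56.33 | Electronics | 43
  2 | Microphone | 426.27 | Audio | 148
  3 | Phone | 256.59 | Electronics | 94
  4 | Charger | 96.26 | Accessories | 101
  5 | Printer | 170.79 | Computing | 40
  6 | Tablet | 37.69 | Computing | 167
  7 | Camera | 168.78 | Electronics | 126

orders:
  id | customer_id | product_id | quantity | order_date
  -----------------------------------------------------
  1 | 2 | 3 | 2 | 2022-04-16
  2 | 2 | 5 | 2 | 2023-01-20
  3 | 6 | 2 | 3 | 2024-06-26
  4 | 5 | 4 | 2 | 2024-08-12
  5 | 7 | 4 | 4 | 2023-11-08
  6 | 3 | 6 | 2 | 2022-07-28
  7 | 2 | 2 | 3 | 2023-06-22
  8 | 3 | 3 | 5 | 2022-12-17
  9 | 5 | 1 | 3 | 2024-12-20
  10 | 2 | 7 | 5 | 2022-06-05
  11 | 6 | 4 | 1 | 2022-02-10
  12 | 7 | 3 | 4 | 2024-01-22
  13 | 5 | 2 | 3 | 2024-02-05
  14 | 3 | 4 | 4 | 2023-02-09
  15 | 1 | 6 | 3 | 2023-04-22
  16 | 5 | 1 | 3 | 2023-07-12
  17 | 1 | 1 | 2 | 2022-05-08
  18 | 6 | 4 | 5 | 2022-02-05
SELECT name, category FROM products WHERE category IN ('Audio', 'Electronics', 'Computing')

Execution result:
name | category
Router | Electronics
Microphone | Audio
Phone | Electronics
Printer | Computing
Tablet | Computing
Camera | Electronics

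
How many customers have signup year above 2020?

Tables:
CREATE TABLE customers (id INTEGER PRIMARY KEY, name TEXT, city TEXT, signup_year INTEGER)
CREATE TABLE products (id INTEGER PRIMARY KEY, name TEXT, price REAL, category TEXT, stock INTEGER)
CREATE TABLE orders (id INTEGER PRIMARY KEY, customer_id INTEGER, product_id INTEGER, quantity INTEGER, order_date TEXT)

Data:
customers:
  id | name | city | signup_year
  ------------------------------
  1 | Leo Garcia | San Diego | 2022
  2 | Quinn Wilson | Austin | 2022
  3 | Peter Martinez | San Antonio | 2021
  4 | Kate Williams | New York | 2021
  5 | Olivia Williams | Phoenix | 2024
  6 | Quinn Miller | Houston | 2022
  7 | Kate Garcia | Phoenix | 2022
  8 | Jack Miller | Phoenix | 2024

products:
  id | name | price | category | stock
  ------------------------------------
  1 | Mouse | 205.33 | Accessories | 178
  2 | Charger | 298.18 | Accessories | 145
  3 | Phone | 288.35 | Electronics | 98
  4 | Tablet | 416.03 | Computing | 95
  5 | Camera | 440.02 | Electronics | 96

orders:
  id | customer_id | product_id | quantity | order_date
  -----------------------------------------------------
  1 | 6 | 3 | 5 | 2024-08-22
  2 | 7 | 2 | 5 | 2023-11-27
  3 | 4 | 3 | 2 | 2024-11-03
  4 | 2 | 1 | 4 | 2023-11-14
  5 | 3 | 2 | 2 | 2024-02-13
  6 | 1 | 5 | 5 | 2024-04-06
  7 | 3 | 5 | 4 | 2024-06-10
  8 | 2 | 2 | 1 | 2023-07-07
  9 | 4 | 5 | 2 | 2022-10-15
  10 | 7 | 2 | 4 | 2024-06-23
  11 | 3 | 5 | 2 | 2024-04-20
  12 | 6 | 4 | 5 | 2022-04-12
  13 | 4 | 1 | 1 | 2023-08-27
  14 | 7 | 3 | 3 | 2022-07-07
SELECT COUNT(*) FROM customers WHERE signup_year > 2020

Execution result:
8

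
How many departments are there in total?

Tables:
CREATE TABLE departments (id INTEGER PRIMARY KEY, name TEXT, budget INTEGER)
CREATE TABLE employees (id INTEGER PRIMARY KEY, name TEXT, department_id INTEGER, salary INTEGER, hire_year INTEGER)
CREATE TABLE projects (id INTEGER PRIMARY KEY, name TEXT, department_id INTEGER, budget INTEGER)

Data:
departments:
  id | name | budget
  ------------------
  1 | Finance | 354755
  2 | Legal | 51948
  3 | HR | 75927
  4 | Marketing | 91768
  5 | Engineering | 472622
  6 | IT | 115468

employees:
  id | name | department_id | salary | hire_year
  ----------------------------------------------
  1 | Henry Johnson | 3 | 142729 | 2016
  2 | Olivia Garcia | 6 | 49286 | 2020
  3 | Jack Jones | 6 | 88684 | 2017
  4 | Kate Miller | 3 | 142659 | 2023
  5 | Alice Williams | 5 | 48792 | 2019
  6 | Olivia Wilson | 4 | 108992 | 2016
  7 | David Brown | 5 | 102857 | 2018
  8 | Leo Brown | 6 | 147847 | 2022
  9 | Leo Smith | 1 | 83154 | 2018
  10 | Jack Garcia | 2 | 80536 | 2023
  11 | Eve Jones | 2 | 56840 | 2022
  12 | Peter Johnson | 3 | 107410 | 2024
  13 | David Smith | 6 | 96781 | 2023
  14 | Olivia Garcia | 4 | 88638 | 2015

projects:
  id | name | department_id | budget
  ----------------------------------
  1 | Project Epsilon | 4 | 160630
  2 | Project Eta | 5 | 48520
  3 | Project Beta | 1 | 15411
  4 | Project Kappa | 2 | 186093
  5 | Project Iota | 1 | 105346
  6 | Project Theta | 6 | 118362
SELECT COUNT(*) FROM departments

Execution result:
6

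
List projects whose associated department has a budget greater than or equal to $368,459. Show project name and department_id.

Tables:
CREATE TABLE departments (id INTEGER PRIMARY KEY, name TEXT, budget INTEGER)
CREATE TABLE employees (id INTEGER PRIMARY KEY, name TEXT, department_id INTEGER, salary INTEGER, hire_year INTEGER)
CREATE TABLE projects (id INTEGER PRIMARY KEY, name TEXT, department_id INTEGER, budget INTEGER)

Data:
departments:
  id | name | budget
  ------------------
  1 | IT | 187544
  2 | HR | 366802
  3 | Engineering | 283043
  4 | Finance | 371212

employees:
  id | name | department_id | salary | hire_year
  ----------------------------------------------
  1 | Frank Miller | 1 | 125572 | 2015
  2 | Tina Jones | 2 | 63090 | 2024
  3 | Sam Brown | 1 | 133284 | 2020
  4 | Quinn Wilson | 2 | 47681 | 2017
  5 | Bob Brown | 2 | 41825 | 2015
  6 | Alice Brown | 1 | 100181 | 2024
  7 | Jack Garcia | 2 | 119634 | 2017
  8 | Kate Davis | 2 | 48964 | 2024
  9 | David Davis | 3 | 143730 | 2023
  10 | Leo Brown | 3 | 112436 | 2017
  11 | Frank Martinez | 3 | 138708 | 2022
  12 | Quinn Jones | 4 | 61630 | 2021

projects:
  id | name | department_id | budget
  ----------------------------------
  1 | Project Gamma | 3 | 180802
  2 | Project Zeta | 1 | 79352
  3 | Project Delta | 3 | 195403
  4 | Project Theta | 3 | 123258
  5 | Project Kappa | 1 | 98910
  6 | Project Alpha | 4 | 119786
SELECT name, department_id FROM projects WHERE department_id IN (SELECT id FROM departments WHERE budget >= 368459)

Execution result:
name | department_id
Project Alpha | 4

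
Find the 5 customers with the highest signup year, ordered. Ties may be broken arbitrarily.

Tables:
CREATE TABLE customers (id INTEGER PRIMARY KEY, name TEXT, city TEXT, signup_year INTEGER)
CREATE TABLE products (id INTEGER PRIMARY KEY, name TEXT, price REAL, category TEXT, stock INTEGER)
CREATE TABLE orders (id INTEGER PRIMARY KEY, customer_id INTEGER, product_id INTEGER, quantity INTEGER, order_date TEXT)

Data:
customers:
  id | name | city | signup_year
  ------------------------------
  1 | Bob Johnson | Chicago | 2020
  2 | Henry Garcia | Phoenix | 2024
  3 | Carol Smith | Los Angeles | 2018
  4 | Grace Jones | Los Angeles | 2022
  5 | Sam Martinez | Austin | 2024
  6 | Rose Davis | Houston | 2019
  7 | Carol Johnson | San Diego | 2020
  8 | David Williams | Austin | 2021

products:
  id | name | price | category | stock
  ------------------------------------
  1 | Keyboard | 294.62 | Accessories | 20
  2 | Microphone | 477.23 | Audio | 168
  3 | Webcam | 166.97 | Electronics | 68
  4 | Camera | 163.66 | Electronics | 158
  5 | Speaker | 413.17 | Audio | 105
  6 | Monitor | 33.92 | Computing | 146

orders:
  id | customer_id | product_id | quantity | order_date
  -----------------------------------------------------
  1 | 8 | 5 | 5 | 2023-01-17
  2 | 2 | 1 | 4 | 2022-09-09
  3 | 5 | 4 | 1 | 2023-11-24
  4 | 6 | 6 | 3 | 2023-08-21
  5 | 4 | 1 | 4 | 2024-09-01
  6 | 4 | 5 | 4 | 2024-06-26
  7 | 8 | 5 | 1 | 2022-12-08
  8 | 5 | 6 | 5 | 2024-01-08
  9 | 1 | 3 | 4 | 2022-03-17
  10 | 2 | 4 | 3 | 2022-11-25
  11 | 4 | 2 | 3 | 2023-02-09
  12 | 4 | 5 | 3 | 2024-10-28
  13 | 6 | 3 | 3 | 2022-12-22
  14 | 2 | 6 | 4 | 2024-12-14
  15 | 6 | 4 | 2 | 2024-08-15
SELECT name, signup_year FROM customers ORDER BY signup_year DESC LIMIT 5

Execution result:
name | signup_year
Henry Garcia | 2024
Sam Martinez | 2024
Grace Jones | 2022
David Williams | 2021
Bob Johnson | 2020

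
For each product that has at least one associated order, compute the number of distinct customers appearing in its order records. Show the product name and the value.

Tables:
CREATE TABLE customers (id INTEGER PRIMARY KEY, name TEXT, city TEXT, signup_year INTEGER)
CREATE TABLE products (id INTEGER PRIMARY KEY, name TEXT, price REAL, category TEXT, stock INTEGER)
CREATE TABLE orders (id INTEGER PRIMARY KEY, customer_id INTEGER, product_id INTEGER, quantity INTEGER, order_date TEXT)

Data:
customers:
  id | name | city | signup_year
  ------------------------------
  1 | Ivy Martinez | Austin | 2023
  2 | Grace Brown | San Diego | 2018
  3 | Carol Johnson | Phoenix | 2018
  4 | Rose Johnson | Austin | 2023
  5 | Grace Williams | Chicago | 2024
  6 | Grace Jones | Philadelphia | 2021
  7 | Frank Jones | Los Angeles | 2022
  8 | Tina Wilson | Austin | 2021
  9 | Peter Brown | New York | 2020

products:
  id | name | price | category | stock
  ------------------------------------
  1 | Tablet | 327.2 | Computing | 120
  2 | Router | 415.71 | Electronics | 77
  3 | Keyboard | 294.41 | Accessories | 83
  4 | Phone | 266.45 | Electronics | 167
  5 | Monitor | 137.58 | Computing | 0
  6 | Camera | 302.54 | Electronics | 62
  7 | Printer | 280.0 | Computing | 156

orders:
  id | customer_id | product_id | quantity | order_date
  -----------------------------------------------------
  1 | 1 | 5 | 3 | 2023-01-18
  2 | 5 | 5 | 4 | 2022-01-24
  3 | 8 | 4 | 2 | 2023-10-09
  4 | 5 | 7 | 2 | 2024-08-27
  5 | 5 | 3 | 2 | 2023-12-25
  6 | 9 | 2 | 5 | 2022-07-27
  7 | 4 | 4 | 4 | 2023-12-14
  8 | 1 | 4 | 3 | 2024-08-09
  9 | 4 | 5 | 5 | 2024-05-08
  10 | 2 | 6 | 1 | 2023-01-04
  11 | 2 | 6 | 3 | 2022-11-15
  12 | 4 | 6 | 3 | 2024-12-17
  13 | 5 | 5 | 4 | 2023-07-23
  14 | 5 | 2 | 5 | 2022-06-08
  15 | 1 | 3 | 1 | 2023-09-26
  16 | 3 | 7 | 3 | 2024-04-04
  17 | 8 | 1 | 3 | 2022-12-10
SELECT p.name, COUNT(DISTINCT c.customer_id) AS distinct_customer_count FROM orders c JOIN products p ON c.product_id = p.id GROUP BY p.id, p.name

Execution result:
name | distinct_customer_count
Tablet | 1
Router | 2
Keyboard | 2
Phone | 3
Monitor | 3
Camera | 2
Printer | 2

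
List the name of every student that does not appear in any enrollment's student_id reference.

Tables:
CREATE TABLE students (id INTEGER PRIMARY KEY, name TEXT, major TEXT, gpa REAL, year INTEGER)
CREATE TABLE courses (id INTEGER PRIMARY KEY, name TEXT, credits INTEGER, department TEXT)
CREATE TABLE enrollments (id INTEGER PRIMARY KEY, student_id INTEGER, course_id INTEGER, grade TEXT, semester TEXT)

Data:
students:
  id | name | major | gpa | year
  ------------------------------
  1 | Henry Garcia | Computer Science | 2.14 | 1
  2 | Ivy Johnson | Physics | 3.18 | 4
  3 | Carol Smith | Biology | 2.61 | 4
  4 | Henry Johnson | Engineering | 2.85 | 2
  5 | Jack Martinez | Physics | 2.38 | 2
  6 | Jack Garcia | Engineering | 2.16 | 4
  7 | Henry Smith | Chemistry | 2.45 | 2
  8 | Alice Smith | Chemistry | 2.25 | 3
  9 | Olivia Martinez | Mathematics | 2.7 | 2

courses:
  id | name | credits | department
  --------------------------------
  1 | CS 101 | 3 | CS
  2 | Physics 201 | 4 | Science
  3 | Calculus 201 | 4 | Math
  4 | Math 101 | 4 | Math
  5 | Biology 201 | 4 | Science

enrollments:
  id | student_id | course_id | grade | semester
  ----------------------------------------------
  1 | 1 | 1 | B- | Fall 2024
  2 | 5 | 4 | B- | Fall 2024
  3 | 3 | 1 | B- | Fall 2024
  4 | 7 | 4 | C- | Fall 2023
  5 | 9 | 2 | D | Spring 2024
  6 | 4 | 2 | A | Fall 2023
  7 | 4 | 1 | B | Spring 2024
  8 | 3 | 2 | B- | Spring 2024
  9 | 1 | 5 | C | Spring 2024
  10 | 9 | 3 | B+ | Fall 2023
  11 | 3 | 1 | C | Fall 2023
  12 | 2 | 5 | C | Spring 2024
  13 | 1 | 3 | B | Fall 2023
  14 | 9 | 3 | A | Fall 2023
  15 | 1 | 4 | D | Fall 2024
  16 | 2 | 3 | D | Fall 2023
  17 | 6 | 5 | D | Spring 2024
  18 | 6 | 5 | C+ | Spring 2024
SELECT p.name FROM students p LEFT JOIN enrollments c ON c.student_id = p.id WHERE c.id IS NULL

Execution result:
Alice Smith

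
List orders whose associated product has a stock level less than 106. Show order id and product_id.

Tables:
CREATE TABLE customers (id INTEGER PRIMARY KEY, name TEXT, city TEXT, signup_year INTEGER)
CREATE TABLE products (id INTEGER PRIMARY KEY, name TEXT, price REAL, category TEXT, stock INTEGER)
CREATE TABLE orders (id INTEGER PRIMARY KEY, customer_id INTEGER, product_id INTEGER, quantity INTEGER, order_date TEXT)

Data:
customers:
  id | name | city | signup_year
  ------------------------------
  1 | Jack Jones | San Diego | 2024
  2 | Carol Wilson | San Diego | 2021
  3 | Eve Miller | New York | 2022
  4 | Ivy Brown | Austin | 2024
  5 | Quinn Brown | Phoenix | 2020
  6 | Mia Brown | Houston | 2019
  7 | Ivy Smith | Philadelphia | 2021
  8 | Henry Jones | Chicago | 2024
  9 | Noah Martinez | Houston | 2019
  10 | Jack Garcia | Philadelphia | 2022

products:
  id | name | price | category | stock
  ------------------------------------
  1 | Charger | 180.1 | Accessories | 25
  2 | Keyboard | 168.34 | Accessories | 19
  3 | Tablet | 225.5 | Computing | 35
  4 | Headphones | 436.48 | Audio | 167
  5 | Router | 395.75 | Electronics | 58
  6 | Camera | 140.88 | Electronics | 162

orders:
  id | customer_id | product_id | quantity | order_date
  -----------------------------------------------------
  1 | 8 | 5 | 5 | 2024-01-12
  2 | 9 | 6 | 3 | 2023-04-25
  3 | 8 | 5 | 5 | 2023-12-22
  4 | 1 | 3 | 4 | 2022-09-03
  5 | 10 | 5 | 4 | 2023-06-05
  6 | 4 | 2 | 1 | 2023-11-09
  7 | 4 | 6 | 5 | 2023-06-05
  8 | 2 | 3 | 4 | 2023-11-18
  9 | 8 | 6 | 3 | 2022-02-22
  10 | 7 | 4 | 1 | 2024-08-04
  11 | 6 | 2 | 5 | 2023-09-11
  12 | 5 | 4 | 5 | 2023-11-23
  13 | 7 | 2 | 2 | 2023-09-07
SELECT id, product_id FROM orders WHERE product_id IN (SELECT id FROM products WHERE stock < 106)

Execution result:
id | product_id
1 | 5
3 | 5
4 | 3
5 | 5
6 | 2
8 | 3
11 | 2
13 | 2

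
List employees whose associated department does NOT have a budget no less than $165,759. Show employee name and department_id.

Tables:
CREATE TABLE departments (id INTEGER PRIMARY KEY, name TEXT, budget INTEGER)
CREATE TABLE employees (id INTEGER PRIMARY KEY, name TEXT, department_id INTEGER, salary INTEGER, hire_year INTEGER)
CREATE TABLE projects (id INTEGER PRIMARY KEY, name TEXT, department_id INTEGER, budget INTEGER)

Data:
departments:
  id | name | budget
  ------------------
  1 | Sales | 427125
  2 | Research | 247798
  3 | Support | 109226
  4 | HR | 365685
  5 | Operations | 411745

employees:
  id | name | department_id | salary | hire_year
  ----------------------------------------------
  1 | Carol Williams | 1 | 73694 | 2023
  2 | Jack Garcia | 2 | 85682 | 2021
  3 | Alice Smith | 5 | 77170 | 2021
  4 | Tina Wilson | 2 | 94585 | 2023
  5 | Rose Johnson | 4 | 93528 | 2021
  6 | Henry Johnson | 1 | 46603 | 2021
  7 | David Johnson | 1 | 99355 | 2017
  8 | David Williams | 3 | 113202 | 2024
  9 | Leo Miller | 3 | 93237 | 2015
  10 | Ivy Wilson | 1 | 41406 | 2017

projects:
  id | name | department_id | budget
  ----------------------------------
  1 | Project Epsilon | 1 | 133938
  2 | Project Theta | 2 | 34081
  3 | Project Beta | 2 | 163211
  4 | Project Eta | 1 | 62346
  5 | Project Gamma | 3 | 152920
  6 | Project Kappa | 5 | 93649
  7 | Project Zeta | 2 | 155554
SELECT name, department_id FROM employees WHERE department_id NOT IN (SELECT id FROM departments WHERE budget >= 165759)

Execution result:
name | department_id
David Williams | 3
Leo Miller | 3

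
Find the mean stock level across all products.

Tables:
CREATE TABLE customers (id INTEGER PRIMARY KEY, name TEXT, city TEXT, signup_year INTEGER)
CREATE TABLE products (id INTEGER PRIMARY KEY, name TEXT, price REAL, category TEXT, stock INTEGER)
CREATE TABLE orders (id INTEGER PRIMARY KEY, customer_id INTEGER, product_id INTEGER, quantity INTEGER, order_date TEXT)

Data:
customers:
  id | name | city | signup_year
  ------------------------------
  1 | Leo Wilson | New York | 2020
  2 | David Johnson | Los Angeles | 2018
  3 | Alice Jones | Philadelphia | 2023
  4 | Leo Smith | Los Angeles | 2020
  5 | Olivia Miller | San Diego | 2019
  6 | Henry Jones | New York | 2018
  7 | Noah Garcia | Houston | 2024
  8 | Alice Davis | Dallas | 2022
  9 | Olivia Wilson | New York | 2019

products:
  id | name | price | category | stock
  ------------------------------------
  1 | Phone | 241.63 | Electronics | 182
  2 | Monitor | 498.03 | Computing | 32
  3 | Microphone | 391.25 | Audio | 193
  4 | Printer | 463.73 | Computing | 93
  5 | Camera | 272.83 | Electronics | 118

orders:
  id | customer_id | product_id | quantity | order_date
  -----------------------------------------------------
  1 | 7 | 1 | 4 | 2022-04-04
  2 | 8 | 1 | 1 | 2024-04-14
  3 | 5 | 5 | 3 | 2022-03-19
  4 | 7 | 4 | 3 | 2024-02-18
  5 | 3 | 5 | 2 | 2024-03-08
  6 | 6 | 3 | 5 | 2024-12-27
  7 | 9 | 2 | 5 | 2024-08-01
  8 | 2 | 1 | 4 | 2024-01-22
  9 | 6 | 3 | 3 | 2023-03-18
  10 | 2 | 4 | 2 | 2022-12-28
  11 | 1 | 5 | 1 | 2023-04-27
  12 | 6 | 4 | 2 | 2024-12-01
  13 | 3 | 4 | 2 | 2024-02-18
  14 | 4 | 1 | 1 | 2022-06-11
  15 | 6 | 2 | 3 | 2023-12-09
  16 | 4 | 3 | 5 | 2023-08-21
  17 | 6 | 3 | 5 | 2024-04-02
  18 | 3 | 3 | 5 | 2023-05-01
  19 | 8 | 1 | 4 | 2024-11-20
SELECT AVG(stock) FROM products

Execution result:
123.60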